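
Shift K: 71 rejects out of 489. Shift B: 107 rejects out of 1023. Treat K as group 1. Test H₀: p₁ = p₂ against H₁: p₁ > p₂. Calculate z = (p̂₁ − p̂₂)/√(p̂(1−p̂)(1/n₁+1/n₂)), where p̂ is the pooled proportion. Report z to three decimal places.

z = 2.291

p̂₁ = 71/489 = 0.14519, p̂₂ = 107/1023 = 0.10459.
Pooled p̂ = (71+107)/(489+1023) = 178/1512 = 0.11772.
SE = √(0.103866 × 0.00302251) = 0.01772.
z = (0.14519 − 0.10459)/0.01772 = 0.04060/0.01772 = 2.291.
p-value = P(Z > 2.291) ≈ 0.0110.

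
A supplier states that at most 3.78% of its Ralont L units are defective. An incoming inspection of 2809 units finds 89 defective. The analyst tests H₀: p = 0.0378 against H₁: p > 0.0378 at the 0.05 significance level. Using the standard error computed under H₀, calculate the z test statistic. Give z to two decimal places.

p̂ = 89/2809 ≈ 0.03168.
Standard error under H₀: √(0.0378×0.9622/2809) = 0.00360.
z = (0.03168 − 0.0378)/0.00360 = -0.00612/0.00360 = -1.70.
p-value = P(Z > -1.700) ≈ 0.9554, so at α = 0.05 we fail to reject H₀.

z = -1.70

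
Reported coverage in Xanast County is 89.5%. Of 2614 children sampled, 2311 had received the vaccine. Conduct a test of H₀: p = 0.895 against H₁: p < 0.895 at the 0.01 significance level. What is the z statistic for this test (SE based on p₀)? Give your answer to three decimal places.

z = -1.820

p̂ = 2311/2614 ≈ 0.884086.
Under H₀, SE = √(0.895·0.105/2614) = √(3.59507e-05) = 0.005996.
z = (0.884086 − 0.895)/0.005996 = -0.010914/0.005996 = -1.820.
p-value = P(Z < -1.820) ≈ 0.0344, so at α = 0.01 we fail to reject H₀.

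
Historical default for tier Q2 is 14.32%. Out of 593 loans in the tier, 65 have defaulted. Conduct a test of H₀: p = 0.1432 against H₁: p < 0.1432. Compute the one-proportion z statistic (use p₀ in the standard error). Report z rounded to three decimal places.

z = -2.335

p̂ = 65/593 ≈ 0.109612.
Under H₀, SE = √(0.1432·0.8568/593) = √(0.000206903) = 0.014384.
z = (0.109612 − 0.1432)/0.014384 = -0.033588/0.014384 = -2.335.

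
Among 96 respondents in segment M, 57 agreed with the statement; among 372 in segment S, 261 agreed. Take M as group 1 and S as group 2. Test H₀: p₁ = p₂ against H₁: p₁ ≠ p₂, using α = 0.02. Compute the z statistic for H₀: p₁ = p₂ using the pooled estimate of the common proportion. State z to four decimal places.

p̂₁ = 57/96 ≈ 0.593750, p̂₂ = 261/372 ≈ 0.701613.
Pooled p̂ = (57+261)/(96+372) = 318/468 = 0.679487.
SE = √(0.217784 × 0.0131048) = 0.053423.
z = (0.593750 − 0.701613)/0.053423 = -0.107863/0.053423 = -2.0190.
Two-sided p-value ≈ 2·Φ(−2.019) = 0.0435, so at α = 0.02 we fail to reject H₀.

z = -2.0190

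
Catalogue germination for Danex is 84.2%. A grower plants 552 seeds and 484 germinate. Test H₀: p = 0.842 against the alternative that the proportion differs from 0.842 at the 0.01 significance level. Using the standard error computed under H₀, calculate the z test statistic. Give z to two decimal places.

z = 2.24

p̂ = 484/552 ≈ 0.87681.
SE = √(p₀(1−p₀)/n) = √(0.13304/552) = 0.01552.
z = (0.87681 − 0.842)/0.01552 = 0.03481/0.01552 = 2.24.
Two-sided p-value ≈ 2·Φ(−2.242) = 0.0249; since p > α = 0.01, fail to reject H₀.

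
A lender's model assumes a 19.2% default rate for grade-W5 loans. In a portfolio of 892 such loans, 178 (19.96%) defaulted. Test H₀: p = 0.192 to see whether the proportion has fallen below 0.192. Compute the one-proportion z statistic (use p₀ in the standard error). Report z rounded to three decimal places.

p̂ = 178/892 = 0.199552.
SE = √(p₀(1−p₀)/n) = √(0.15514/892) = 0.013188.
z = (0.199552 − 0.192)/0.013188 = 0.007552/0.013188 = 0.573.
p-value = P(Z < 0.573) ≈ 0.7165.

z = 0.573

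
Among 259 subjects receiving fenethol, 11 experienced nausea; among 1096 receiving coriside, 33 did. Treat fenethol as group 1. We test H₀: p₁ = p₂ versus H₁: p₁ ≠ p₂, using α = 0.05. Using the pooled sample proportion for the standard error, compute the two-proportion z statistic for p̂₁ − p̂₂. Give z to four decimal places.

p̂₁ = 11/259 = 0.0424710, p̂₂ = 33/1096 = 0.0301095.
Pooled p̂ = (11+33)/(259+1096) = 44/1355 = 0.0324723.
SE = √(0.0314179 × 0.00477341) = 0.0122462.
z = (0.0424710 − 0.0301095)/0.0122462 = 0.0123615/0.0122462 = 1.0094.
p-value = 2·P(Z > 1.009) ≈ 0.3128. With α = 0.05, fail to reject H₀.

z = 1.0094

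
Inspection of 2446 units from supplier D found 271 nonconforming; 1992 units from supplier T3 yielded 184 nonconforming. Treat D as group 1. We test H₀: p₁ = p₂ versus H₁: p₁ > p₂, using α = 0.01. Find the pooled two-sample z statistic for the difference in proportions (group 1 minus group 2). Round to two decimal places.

z = 2.01

p̂₁ = 271/2446 ≈ 0.11079, p̂₂ = 184/1992 ≈ 0.09237.
Pooled p̂ = (271+184)/(2446+1992) = 455/4438 = 0.10252.
SE = √(p̂(1−p̂)(1/n₁+1/n₂)) = √(0.10252·0.89748·0.000910839) = √(8.38086e-05) = 0.00915.
z = (0.11079 − 0.09237)/0.00915 = 0.01842/0.00915 = 2.01.
p-value = P(Z > 2.012) ≈ 0.0221, so at α = 0.01 we fail to reject H₀.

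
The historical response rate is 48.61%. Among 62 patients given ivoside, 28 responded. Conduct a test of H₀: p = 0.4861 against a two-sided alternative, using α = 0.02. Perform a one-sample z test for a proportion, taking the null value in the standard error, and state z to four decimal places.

z = -0.5433

p̂ = 28/62 = 0.451613.
SE = √(p₀(1−p₀)/n) = √(0.24981/62) = 0.063476.
z = (0.451613 − 0.4861)/0.063476 = -0.034487/0.063476 = -0.5433.
p-value = 2·P(Z > 0.543) ≈ 0.5869; since p > α = 0.02, fail to reject H₀.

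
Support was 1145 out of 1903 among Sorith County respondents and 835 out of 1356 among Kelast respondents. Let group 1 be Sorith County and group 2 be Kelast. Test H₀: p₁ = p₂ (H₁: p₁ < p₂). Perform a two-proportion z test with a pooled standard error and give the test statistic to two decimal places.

p̂₁ = 1145/1903 ≈ 0.6017, p̂₂ = 835/1356 ≈ 0.6158.
Pooled p̂ = (1145+835)/(1903+1356) = 1980/3259 = 0.6075.
SE = √(0.238433 × 0.00126295) = 0.0174.
z = (0.6017 − 0.6158)/0.0174 = -0.0141/0.0174 = -0.81.

z = -0.81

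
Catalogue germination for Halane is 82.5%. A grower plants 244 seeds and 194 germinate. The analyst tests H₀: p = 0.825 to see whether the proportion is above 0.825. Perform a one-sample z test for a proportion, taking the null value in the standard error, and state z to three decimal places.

p̂ = 194/244 = 0.79508.
SE = √(p₀(1−p₀)/n) = √(0.14438/244) = 0.02432.
z = (0.79508 − 0.825)/0.02432 = -0.02992/0.02432 = -1.230.

z = -1.230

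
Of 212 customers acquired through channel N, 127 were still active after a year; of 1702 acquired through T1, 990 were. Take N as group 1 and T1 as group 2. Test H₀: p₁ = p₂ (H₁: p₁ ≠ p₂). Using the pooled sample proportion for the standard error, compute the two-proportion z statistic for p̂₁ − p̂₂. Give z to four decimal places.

z = 0.4843

p̂₁ = 127/212 = 0.599057, p̂₂ = 990/1702 = 0.581669.
Pooled p̂ = (127+990)/(212+1702) = 1117/1914 = 0.583595.
SE = √(0.243012 × 0.00530453) = 0.035904.
z = (0.599057 − 0.581669)/0.035904 = 0.017388/0.035904 = 0.4843.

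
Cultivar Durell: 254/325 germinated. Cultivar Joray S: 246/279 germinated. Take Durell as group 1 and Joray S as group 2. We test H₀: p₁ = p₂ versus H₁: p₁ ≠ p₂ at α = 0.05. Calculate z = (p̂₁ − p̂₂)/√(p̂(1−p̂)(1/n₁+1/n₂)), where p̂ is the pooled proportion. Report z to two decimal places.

z = -3.25

p̂₁ = 254/325 = 0.7815, p̂₂ = 246/279 = 0.8817.
Pooled p̂ = (254+246)/(325+279) = 500/604 = 0.8278.
SE = √(0.142538 × 0.00666115) = 0.0308.
z = (0.7815 − 0.8817)/0.0308 = -0.1002/0.0308 = -3.25.
p-value = 2·P(Z > 3.251) ≈ 0.0011, so at α = 0.05 we reject H₀.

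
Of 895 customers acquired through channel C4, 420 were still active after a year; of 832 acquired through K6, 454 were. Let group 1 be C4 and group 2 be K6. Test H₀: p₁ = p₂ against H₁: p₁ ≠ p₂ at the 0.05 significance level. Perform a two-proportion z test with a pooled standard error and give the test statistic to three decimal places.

p̂₁ = 420/895 = 0.46927, p̂₂ = 454/832 = 0.54567.
Pooled p̂ = (420+454)/(895+832) = 874/1727 = 0.50608.
SE = √(p̂(1−p̂)(1/n₁+1/n₂)) = √(0.50608·0.49392·0.00231924) = √(0.000579725) = 0.02408.
z = (0.46927 − 0.54567)/0.02408 = -0.07640/0.02408 = -3.173.
Two-sided p-value ≈ 2·Φ(−3.173) = 0.0015. With α = 0.05, reject H₀.

z = -3.173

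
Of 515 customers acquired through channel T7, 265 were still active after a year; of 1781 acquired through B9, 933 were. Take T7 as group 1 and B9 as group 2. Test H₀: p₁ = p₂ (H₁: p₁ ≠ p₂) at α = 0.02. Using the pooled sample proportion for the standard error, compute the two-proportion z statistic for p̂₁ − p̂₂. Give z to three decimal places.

p̂₁ = 265/515 ≈ 0.51456, p̂₂ = 933/1781 ≈ 0.52386.
Pooled p̂ = (265+933)/(515+1781) = 1198/2296 = 0.52178.
SE = √(0.249526 × 0.00250323) = 0.02499.
z = (0.51456 − 0.52386)/0.02499 = -0.00930/0.02499 = -0.372.
Two-sided p-value ≈ 2·Φ(−0.372) = 0.7098, so at α = 0.02 we fail to reject H₀.

z = -0.372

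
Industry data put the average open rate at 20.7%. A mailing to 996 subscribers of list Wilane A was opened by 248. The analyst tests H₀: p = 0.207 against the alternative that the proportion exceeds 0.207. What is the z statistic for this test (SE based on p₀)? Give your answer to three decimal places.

z = 3.271

p̂ = 248/996 = 0.24900.
Standard error under H₀: √(0.207×0.793/996) = 0.01284.
z = (0.24900 − 0.207)/0.01284 = 0.04200/0.01284 = 3.271.
p-value = P(Z > 3.271) ≈ 0.0005.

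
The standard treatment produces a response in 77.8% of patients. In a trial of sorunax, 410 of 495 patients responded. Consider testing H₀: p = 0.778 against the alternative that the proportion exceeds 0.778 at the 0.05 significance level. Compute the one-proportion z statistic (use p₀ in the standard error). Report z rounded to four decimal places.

p̂ = 410/495 = 0.8282828.
SE = √(p₀(1−p₀)/n) = √(0.17272/495) = 0.0186794.
z = (0.8282828 − 0.778)/0.0186794 = 0.0502828/0.0186794 = 2.6919.
p-value = P(Z > 2.692) ≈ 0.0036. With α = 0.05, reject H₀.

z = 2.6919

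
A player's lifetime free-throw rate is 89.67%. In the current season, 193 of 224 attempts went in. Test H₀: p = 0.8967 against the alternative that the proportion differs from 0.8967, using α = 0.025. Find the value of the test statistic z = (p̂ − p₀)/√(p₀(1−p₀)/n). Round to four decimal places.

p̂ = 193/224 ≈ 0.861607.
SE = √(p₀(1−p₀)/n) = √(0.092629/224) = 0.020335.
z = (0.861607 − 0.8967)/0.020335 = -0.035093/0.020335 = -1.7257.
p-value = 2·P(Z > 1.726) ≈ 0.0844; since p > α = 0.025, fail to reject H₀.

z = -1.7257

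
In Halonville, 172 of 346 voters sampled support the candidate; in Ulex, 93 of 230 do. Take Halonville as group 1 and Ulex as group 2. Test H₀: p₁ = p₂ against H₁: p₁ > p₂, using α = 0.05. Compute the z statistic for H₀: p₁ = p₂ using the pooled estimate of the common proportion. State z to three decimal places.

z = 2.188

p̂₁ = 172/346 ≈ 0.49711, p̂₂ = 93/230 ≈ 0.40435.
Pooled p̂ = (172+93)/(346+230) = 265/576 = 0.46007.
SE = √(p̂(1−p̂)(1/n₁+1/n₂)) = √(0.46007·0.53993·0.007238) = √(0.00179796) = 0.04240.
z = (0.49711 − 0.40435)/0.04240 = 0.09276/0.04240 = 2.188.
p-value = P(Z > 2.188) ≈ 0.0143. With α = 0.05, reject H₀.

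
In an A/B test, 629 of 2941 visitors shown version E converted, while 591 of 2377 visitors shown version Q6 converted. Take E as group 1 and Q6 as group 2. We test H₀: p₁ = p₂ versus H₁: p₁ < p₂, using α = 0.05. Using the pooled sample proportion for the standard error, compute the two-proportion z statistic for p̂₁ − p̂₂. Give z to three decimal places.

z = -2.997

p̂₁ = 629/2941 ≈ 0.21387, p̂₂ = 591/2377 ≈ 0.24863.
Pooled p̂ = (629+591)/(2941+2377) = 1220/5318 = 0.22941.
SE = √(0.176781 × 0.000760719) = 0.01160.
z = (0.21387 − 0.24863)/0.01160 = -0.03476/0.01160 = -2.997.
p-value = P(Z < -2.997) ≈ 0.0014, so at α = 0.05 we reject H₀.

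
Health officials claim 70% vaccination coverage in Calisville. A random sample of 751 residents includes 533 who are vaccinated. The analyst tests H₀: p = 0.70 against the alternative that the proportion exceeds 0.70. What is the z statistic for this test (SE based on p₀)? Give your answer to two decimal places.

p̂ = 533/751 ≈ 0.7097.
SE = √(p₀(1−p₀)/n) = √(0.21/751) = 0.0167.
z = (0.7097 − 0.7)/0.0167 = 0.0097/0.0167 = 0.58.
p-value = P(Z > 0.581) ≈ 0.2805.

z = 0.58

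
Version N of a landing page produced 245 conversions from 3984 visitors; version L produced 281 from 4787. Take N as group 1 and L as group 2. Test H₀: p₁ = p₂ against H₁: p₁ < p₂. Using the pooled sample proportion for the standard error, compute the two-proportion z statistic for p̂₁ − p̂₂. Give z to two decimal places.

z = 0.55

p̂₁ = 245/3984 = 0.0615, p̂₂ = 281/4787 = 0.0587.
Pooled p̂ = (245+281)/(3984+4787) = 526/8771 = 0.0600.
SE = √(0.0563739 × 0.000459903) = 0.0051.
z = (0.0615 − 0.0587)/0.0051 = 0.0028/0.0051 = 0.55.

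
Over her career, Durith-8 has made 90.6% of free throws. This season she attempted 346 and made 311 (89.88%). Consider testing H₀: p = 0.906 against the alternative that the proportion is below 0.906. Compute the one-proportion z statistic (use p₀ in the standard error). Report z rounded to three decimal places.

p̂ = 311/346 = 0.89884.
SE = √(p₀(1−p₀)/n) = √(0.085164/346) = 0.01569.
z = (0.89884 − 0.906)/0.01569 = -0.00716/0.01569 = -0.456.
p-value = P(Z < -0.456) ≈ 0.3241.

z = -0.456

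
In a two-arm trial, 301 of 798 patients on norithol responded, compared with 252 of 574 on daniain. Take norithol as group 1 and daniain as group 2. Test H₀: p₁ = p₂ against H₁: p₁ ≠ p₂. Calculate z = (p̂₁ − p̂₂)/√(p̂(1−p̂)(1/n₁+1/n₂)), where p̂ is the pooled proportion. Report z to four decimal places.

p̂₁ = 301/798 = 0.3771930, p̂₂ = 252/574 = 0.4390244.
Pooled p̂ = (301+252)/(798+574) = 553/1372 = 0.4030612.
SE = √(0.240603 × 0.00299529) = 0.0268454.
z = (0.3771930 − 0.4390244)/0.0268454 = -0.0618314/0.0268454 = -2.3032.
p-value = 2·P(Z > 2.303) ≈ 0.0213.

z = -2.3032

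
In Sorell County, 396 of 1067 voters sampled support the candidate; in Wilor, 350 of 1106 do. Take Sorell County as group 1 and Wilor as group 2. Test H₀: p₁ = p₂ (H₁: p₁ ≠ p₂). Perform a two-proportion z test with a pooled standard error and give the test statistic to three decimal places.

p̂₁ = 396/1067 ≈ 0.37113, p̂₂ = 350/1106 ≈ 0.31646.
Pooled p̂ = (396+350)/(1067+1106) = 746/2173 = 0.34330.
SE = √(p̂(1−p̂)(1/n₁+1/n₂)) = √(0.34330·0.65670·0.00184137) = √(0.000415129) = 0.02037.
z = (0.37113 − 0.31646)/0.02037 = 0.05467/0.02037 = 2.684.
p-value = 2·P(Z > 2.684) ≈ 0.0073.

z = 2.684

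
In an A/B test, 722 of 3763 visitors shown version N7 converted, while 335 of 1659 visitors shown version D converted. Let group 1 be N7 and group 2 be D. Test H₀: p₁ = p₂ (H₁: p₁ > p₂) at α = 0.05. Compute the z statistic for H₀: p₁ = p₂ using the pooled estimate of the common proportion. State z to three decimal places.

p̂₁ = 722/3763 ≈ 0.191868, p̂₂ = 335/1659 ≈ 0.201929.
Pooled p̂ = (722+335)/(3763+1659) = 1057/5422 = 0.194947.
SE = √(p̂(1−p̂)(1/n₁+1/n₂)) = √(0.194947·0.805053·0.000868518) = √(0.000136307) = 0.011675.
z = (0.191868 − 0.201929)/0.011675 = -0.010061/0.011675 = -0.862.
p-value = P(Z > -0.862) ≈ 0.8056; since p > α = 0.05, fail to reject H₀.

z = -0.862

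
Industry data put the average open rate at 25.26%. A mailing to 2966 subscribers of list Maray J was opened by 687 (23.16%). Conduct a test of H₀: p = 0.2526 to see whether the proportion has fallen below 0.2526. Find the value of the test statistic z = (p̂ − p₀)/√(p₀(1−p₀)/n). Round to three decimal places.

z = -2.629

p̂ = 687/2966 = 0.231625.
Standard error under H₀: √(0.2526×0.7474/2966) = 0.007978.
z = (0.231625 − 0.2526)/0.007978 = -0.020975/0.007978 = -2.629.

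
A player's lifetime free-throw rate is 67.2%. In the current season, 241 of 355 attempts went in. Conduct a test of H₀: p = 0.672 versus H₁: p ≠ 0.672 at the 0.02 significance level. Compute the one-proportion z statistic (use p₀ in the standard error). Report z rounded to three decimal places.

p̂ = 241/355 ≈ 0.67887.
SE = √(p₀(1−p₀)/n) = √(0.22042/355) = 0.02492.
z = (0.67887 − 0.672)/0.02492 = 0.00687/0.02492 = 0.276.
Two-sided p-value ≈ 2·Φ(−0.276) = 0.7827. With α = 0.02, fail to reject H₀.

z = 0.276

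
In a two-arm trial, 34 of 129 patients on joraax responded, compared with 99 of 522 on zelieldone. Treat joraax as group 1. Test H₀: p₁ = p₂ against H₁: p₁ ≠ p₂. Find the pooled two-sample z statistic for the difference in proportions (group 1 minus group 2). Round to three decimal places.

p̂₁ = 34/129 ≈ 0.263566, p̂₂ = 99/522 ≈ 0.189655.
Pooled p̂ = (34+99)/(129+522) = 133/651 = 0.204301.
SE = √(p̂(1−p̂)(1/n₁+1/n₂)) = √(0.204301·0.795699·0.00966765) = √(0.00157159) = 0.039643.
z = (0.263566 − 0.189655)/0.039643 = 0.073911/0.039643 = 1.864.

z = 1.864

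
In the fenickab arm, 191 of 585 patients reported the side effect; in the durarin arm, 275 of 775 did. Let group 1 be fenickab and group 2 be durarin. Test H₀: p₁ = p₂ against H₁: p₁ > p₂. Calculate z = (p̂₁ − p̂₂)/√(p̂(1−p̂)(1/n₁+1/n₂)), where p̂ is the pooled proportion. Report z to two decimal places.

p̂₁ = 191/585 ≈ 0.3265, p̂₂ = 275/775 ≈ 0.3548.
Pooled p̂ = (191+275)/(585+775) = 466/1360 = 0.3426.
SE = √(p̂(1−p̂)(1/n₁+1/n₂)) = √(0.3426·0.6574·0.00299972) = √(0.000675658) = 0.0260.
z = (0.3265 − 0.3548)/0.0260 = -0.0283/0.0260 = -1.09.

z = -1.09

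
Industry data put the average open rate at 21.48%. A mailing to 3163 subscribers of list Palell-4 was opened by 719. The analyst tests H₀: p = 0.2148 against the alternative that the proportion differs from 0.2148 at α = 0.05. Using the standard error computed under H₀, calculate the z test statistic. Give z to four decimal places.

z = 1.7140

p̂ = 719/3163 = 0.2273158.
SE = √(p₀(1−p₀)/n) = √(0.16866/3163) = 0.0073023.
z = (0.2273158 − 0.2148)/0.0073023 = 0.0125158/0.0073023 = 1.7140.
p-value = 2·P(Z > 1.714) ≈ 0.0865; since p > α = 0.05, fail to reject H₀.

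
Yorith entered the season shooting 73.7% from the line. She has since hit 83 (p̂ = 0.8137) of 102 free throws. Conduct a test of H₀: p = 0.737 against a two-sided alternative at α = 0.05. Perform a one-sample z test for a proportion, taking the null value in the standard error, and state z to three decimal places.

p̂ = 83/102 ≈ 0.81373.
Standard error under H₀: √(0.737×0.263/102) = 0.04359.
z = (0.81373 − 0.737)/0.04359 = 0.07673/0.04359 = 1.760.
p-value = 2·P(Z > 1.760) ≈ 0.0784, so at α = 0.05 we fail to reject H₀.

z = 1.760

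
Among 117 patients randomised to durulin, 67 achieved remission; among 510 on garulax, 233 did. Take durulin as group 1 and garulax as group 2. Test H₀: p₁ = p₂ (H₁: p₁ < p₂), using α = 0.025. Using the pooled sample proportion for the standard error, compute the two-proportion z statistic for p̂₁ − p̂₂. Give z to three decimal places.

z = 2.261

p̂₁ = 67/117 ≈ 0.57265, p̂₂ = 233/510 ≈ 0.45686.
Pooled p̂ = (67+233)/(117+510) = 300/627 = 0.47847.
SE = √(0.249536 × 0.0105078) = 0.05121.
z = (0.57265 − 0.45686)/0.05121 = 0.11579/0.05121 = 2.261.
p-value = P(Z < 2.261) ≈ 0.9881; since p > α = 0.025, fail to reject H₀.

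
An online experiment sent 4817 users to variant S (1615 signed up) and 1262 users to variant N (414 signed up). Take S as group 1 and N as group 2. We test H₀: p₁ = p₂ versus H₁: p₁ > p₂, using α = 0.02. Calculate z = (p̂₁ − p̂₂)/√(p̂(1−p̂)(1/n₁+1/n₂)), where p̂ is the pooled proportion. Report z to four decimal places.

p̂₁ = 1615/4817 ≈ 0.335271, p̂₂ = 414/1262 ≈ 0.328051.
Pooled p̂ = (1615+414)/(4817+1262) = 2029/6079 = 0.333772.
SE = √(0.222368 × 0.000999991) = 0.014912.
z = (0.335271 − 0.328051)/0.014912 = 0.007220/0.014912 = 0.4842.
p-value = P(Z > 0.484) ≈ 0.3141, so at α = 0.02 we fail to reject H₀.

z = 0.4842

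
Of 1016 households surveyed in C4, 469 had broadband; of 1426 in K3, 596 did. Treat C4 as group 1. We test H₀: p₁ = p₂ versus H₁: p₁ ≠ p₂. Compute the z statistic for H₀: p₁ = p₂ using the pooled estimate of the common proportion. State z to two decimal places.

z = 2.14

p̂₁ = 469/1016 = 0.4616, p̂₂ = 596/1426 = 0.4180.
Pooled p̂ = (469+596)/(1016+1426) = 1065/2442 = 0.4361.
SE = √(0.245919 × 0.00168551) = 0.0204.
z = (0.4616 − 0.4180)/0.0204 = 0.0436/0.0204 = 2.14.
Two-sided p-value ≈ 2·Φ(−2.145) = 0.0320.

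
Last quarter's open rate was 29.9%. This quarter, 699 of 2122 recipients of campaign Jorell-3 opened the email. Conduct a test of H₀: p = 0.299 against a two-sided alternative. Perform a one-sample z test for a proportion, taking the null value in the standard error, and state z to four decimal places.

z = 3.0594

p̂ = 699/2122 = 0.3294062.
SE = √(p₀(1−p₀)/n) = √(0.2096/2122) = 0.0099385.
z = (0.3294062 − 0.299)/0.0099385 = 0.0304062/0.0099385 = 3.0594.
Two-sided p-value ≈ 2·Φ(−3.059) = 0.0022.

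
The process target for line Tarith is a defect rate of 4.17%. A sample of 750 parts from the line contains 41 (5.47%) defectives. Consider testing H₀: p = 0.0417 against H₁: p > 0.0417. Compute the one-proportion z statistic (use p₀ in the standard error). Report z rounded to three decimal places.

z = 1.776

p̂ = 41/750 = 0.0546667.
Under H₀, SE = √(0.0417·0.9583/750) = √(5.32815e-05) = 0.0072994.
z = (0.0546667 − 0.0417)/0.0072994 = 0.0129667/0.0072994 = 1.776.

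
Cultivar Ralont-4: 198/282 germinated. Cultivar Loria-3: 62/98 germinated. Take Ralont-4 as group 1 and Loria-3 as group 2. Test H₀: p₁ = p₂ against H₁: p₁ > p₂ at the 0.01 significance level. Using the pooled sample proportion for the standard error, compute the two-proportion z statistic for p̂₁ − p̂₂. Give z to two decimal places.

z = 1.27

p̂₁ = 198/282 = 0.7021, p̂₂ = 62/98 = 0.6327.
Pooled p̂ = (198+62)/(282+98) = 260/380 = 0.6842.
SE = √(0.216066 × 0.0137502) = 0.0545.
z = (0.7021 − 0.6327)/0.0545 = 0.0694/0.0545 = 1.27.
p-value = P(Z > 1.275) ≈ 0.1012, so at α = 0.01 we fail to reject H₀.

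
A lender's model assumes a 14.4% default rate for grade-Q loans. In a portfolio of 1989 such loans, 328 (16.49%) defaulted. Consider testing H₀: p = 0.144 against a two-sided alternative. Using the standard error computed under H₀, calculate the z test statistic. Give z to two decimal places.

p̂ = 328/1989 = 0.16491.
Standard error under H₀: √(0.144×0.856/1989) = 0.00787.
z = (0.16491 − 0.144)/0.00787 = 0.02091/0.00787 = 2.66.
Two-sided p-value ≈ 2·Φ(−2.656) = 0.0079.

z = 2.66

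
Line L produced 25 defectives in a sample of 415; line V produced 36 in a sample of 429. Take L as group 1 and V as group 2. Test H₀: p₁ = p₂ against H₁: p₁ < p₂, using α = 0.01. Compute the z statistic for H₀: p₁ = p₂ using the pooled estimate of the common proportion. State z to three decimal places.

p̂₁ = 25/415 = 0.06024, p̂₂ = 36/429 = 0.08392.
Pooled p̂ = (25+36)/(415+429) = 61/844 = 0.07227.
SE = √(0.0670512 × 0.00474064) = 0.01783.
z = (0.06024 − 0.08392)/0.01783 = -0.02368/0.01783 = -1.328.
p-value = P(Z < -1.328) ≈ 0.0921. With α = 0.01, fail to reject H₀.

z = -1.328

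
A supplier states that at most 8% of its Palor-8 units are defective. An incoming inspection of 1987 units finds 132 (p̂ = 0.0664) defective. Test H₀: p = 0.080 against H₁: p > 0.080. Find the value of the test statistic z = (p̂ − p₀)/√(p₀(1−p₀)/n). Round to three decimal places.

z = -2.229

p̂ = 132/1987 = 0.066432.
Under H₀, SE = √(0.08·0.92/1987) = √(3.70408e-05) = 0.006086.
z = (0.066432 − 0.08)/0.006086 = -0.013568/0.006086 = -2.229.
p-value = P(Z > -2.229) ≈ 0.9871.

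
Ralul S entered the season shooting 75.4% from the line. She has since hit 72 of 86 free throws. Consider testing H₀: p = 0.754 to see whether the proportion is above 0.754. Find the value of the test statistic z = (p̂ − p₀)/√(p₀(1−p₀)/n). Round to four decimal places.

p̂ = 72/86 ≈ 0.837209.
Standard error under H₀: √(0.754×0.246/86) = 0.046441.
z = (0.837209 − 0.754)/0.046441 = 0.083209/0.046441 = 1.7917.
p-value = P(Z > 1.792) ≈ 0.0366.

z = 1.7917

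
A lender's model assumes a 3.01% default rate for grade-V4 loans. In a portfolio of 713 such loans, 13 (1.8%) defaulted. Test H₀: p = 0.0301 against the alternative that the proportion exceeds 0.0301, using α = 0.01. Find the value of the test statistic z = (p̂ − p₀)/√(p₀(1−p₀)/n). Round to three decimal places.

z = -1.855

p̂ = 13/713 = 0.01823.
Under H₀, SE = √(0.0301·0.9699/713) = √(4.09453e-05) = 0.00640.
z = (0.01823 − 0.0301)/0.00640 = -0.01187/0.00640 = -1.855.
p-value = P(Z > -1.855) ≈ 0.9682, so at α = 0.01 we fail to reject H₀.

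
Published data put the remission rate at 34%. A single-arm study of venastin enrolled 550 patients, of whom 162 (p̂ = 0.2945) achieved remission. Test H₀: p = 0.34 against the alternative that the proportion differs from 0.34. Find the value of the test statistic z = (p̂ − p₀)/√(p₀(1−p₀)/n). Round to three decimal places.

z = -2.250

p̂ = 162/550 = 0.29455.
Standard error under H₀: √(0.34×0.66/550) = 0.02020.
z = (0.29455 − 0.34)/0.02020 = -0.04545/0.02020 = -2.250.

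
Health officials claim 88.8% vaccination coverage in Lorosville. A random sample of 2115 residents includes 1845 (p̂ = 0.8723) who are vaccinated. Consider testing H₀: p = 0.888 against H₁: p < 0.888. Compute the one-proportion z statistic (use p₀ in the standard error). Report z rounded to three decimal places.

p̂ = 1845/2115 ≈ 0.872340.
SE = √(p₀(1−p₀)/n) = √(0.099456/2115) = 0.006857.
z = (0.872340 − 0.888)/0.006857 = -0.015660/0.006857 = -2.284.
p-value = P(Z < -2.284) ≈ 0.0112.

z = -2.284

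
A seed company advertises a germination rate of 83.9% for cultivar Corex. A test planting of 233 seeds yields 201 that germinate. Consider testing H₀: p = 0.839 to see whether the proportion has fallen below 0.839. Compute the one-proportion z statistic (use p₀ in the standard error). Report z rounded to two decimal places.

p̂ = 201/233 = 0.8627.
Standard error under H₀: √(0.839×0.161/233) = 0.0241.
z = (0.8627 − 0.839)/0.0241 = 0.0237/0.0241 = 0.98.
p-value = P(Z < 0.983) ≈ 0.8371.

z = 0.98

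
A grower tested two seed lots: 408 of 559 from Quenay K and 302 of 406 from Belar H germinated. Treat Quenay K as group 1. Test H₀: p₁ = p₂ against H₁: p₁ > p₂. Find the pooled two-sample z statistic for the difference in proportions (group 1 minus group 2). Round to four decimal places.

p̂₁ = 408/559 ≈ 0.729875, p̂₂ = 302/406 ≈ 0.743842.
Pooled p̂ = (408+302)/(559+406) = 710/965 = 0.735751.
SE = √(p̂(1−p̂)(1/n₁+1/n₂)) = √(0.735751·0.264249·0.00425196) = √(0.000826672) = 0.028752.
z = (0.729875 − 0.743842)/0.028752 = -0.013967/0.028752 = -0.4858.
p-value = P(Z > -0.486) ≈ 0.6864.

z = -0.4858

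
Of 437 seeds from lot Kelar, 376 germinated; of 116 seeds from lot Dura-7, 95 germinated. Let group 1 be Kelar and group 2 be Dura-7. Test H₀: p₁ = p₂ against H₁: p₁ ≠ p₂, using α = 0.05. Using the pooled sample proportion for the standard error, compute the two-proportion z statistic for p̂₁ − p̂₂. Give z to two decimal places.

p̂₁ = 376/437 ≈ 0.8604, p̂₂ = 95/116 ≈ 0.8190.
Pooled p̂ = (376+95)/(437+116) = 471/553 = 0.8517.
SE = √(p̂(1−p̂)(1/n₁+1/n₂)) = √(0.8517·0.1483·0.010909) = √(0.00137775) = 0.0371.
z = (0.8604 − 0.8190)/0.0371 = 0.0414/0.0371 = 1.12.
p-value = 2·P(Z > 1.117) ≈ 0.2642, so at α = 0.05 we fail to reject H₀.

z = 1.12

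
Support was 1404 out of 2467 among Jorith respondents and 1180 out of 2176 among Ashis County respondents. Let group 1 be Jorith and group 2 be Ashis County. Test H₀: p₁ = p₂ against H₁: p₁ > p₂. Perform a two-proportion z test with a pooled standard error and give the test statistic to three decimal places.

p̂₁ = 1404/2467 = 0.569112, p̂₂ = 1180/2176 = 0.542279.
Pooled p̂ = (1404+1180)/(2467+2176) = 2584/4643 = 0.556537.
SE = √(p̂(1−p̂)(1/n₁+1/n₂)) = √(0.556537·0.443463·0.000864909) = √(0.000213463) = 0.014610.
z = (0.569112 − 0.542279)/0.014610 = 0.026833/0.014610 = 1.837.

z = 1.837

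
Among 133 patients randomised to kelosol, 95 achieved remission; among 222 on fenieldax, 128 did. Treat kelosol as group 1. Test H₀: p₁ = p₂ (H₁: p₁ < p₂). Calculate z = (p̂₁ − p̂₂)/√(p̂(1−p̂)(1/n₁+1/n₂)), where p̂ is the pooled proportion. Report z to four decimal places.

p̂₁ = 95/133 ≈ 0.714286, p̂₂ = 128/222 ≈ 0.576577.
Pooled p̂ = (95+128)/(133+222) = 223/355 = 0.628169.
SE = √(0.233573 × 0.0120233) = 0.052994.
z = (0.714286 − 0.576577)/0.052994 = 0.137709/0.052994 = 2.5986.

z = 2.5986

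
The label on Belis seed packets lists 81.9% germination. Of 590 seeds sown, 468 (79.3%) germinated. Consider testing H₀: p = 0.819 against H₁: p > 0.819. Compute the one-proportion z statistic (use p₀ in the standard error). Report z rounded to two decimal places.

z = -1.63

p̂ = 468/590 ≈ 0.79322.
Under H₀, SE = √(0.819·0.181/590) = √(0.000251253) = 0.01585.
z = (0.79322 − 0.819)/0.01585 = -0.02578/0.01585 = -1.63.
p-value = P(Z > -1.626) ≈ 0.9481.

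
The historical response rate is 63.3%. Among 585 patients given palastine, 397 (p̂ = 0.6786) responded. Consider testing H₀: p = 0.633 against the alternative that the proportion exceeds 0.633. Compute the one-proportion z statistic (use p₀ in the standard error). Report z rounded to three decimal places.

p̂ = 397/585 = 0.67863.
SE = √(p₀(1−p₀)/n) = √(0.23231/585) = 0.01993.
z = (0.67863 − 0.633)/0.01993 = 0.04563/0.01993 = 2.290.

z = 2.290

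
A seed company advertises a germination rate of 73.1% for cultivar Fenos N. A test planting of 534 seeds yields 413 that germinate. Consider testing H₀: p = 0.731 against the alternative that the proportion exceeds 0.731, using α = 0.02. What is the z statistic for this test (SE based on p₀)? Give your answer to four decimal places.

p̂ = 413/534 ≈ 0.7734082.
Standard error under H₀: √(0.731×0.269/534) = 0.0191895.
z = (0.7734082 − 0.731)/0.0191895 = 0.0424082/0.0191895 = 2.2100.
p-value = P(Z > 2.210) ≈ 0.0136; since p < α = 0.02, reject H₀.

z = 2.2100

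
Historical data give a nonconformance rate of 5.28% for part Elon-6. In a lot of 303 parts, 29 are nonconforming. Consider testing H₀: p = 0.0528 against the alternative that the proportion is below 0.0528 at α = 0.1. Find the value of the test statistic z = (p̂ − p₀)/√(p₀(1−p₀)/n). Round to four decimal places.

z = 3.3399

p̂ = 29/303 ≈ 0.0957096.
SE = √(p₀(1−p₀)/n) = √(0.050012/303) = 0.0128474.
z = (0.0957096 − 0.0528)/0.0128474 = 0.0429096/0.0128474 = 3.3399.
p-value = P(Z < 3.340) ≈ 0.9996; since p > α = 0.1, fail to reject H₀.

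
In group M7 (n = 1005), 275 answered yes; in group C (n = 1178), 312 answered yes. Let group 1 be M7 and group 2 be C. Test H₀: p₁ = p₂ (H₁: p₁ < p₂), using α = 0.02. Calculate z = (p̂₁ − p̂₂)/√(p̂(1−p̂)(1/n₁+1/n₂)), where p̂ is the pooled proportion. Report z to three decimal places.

p̂₁ = 275/1005 = 0.27363, p̂₂ = 312/1178 = 0.26486.
Pooled p̂ = (275+312)/(1005+1178) = 587/2183 = 0.26890.
SE = √(0.196591 × 0.00184392) = 0.01904.
z = (0.27363 − 0.26486)/0.01904 = 0.00877/0.01904 = 0.461.
p-value = P(Z < 0.461) ≈ 0.6776, so at α = 0.02 we fail to reject H₀.

z = 0.461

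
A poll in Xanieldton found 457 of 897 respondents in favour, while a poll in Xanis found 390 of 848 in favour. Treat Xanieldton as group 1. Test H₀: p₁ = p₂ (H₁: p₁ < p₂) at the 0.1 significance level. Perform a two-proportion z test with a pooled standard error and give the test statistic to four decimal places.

z = 2.0708

p̂₁ = 457/897 ≈ 0.509476, p̂₂ = 390/848 ≈ 0.459906.
Pooled p̂ = (457+390)/(897+848) = 847/1745 = 0.485387.
SE = √(0.249786 × 0.00229407) = 0.023938.
z = (0.509476 − 0.459906)/0.023938 = 0.049570/0.023938 = 2.0708.
p-value = P(Z < 2.071) ≈ 0.9808; since p > α = 0.1, fail to reject H₀.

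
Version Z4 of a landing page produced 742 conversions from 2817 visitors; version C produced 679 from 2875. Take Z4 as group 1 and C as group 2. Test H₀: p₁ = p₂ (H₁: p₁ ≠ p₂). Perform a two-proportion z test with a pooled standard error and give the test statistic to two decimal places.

z = 2.37

p̂₁ = 742/2817 ≈ 0.2634, p̂₂ = 679/2875 ≈ 0.2362.
Pooled p̂ = (742+679)/(2817+2875) = 1421/5692 = 0.2496.
SE = √(p̂(1−p̂)(1/n₁+1/n₂)) = √(0.2496·0.7504·0.000702814) = √(0.000131654) = 0.0115.
z = (0.2634 − 0.2362)/0.0115 = 0.0272/0.0115 = 2.37.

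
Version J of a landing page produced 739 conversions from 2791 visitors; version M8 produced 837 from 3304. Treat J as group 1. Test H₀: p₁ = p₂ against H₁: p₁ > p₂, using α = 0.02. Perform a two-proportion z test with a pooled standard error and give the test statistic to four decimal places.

z = 1.0172

p̂₁ = 739/2791 = 0.264780, p̂₂ = 837/3304 = 0.253329.
Pooled p̂ = (739+837)/(2791+3304) = 1576/6095 = 0.258573.
SE = √(p̂(1−p̂)(1/n₁+1/n₂)) = √(0.258573·0.741427·0.000660958) = √(0.000126714) = 0.011257.
z = (0.264780 − 0.253329)/0.011257 = 0.011451/0.011257 = 1.0172.
p-value = P(Z > 1.017) ≈ 0.1545; since p > α = 0.02, fail to reject H₀.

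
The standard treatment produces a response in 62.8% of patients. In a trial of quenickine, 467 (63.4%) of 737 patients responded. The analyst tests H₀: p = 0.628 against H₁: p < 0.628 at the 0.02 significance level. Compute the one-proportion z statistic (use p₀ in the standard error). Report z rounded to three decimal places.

z = 0.317

p̂ = 467/737 ≈ 0.63365.
SE = √(p₀(1−p₀)/n) = √(0.23362/737) = 0.01780.
z = (0.63365 − 0.628)/0.01780 = 0.00565/0.01780 = 0.317.
p-value = P(Z < 0.317) ≈ 0.6245, so at α = 0.02 we fail to reject H₀.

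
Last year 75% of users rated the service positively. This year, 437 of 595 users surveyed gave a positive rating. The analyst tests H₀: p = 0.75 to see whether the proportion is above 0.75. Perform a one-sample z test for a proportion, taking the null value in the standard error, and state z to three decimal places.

p̂ = 437/595 = 0.73445.
Standard error under H₀: √(0.75×0.25/595) = 0.01775.
z = (0.73445 − 0.75)/0.01775 = -0.01555/0.01775 = -0.876.

z = -0.876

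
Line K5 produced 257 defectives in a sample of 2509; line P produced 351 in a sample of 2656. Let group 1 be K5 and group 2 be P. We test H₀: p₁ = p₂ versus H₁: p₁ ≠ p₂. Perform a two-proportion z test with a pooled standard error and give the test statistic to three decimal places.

z = -3.313

p̂₁ = 257/2509 ≈ 0.10243, p̂₂ = 351/2656 ≈ 0.13215.
Pooled p̂ = (257+351)/(2509+2656) = 608/5165 = 0.11772.
SE = √(p̂(1−p̂)(1/n₁+1/n₂)) = √(0.11772·0.88228·0.000775071) = √(8.04977e-05) = 0.00897.
z = (0.10243 − 0.13215)/0.00897 = -0.02972/0.00897 = -3.313.
p-value = 2·P(Z > 3.313) ≈ 0.0009.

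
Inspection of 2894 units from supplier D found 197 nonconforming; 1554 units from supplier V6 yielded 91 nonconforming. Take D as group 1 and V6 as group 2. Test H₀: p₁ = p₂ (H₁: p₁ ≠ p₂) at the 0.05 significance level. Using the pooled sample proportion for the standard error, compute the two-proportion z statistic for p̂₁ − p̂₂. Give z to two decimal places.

z = 1.23

p̂₁ = 197/2894 ≈ 0.0681, p̂₂ = 91/1554 ≈ 0.0586.
Pooled p̂ = (197+91)/(2894+1554) = 288/4448 = 0.0647.
SE = √(0.0605559 × 0.000989043) = 0.0077.
z = (0.0681 − 0.0586)/0.0077 = 0.0095/0.0077 = 1.23.
p-value = 2·P(Z > 1.229) ≈ 0.2190. With α = 0.05, fail to reject H₀.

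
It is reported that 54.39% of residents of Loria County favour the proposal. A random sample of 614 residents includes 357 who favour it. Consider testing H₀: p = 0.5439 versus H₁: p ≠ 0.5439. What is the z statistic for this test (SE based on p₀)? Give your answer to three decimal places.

z = 1.867

p̂ = 357/614 ≈ 0.58143.
Standard error under H₀: √(0.5439×0.4561/614) = 0.02010.
z = (0.58143 − 0.5439)/0.02010 = 0.03753/0.02010 = 1.867.
Two-sided p-value ≈ 2·Φ(−1.867) = 0.0619.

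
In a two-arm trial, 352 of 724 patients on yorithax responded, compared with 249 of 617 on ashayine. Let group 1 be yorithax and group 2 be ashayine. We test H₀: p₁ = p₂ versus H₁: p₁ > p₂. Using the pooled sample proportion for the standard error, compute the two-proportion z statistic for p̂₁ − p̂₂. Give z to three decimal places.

p̂₁ = 352/724 ≈ 0.48619, p̂₂ = 249/617 ≈ 0.40357.
Pooled p̂ = (352+249)/(724+617) = 601/1341 = 0.44817.
SE = √(p̂(1−p̂)(1/n₁+1/n₂)) = √(0.44817·0.55183·0.00300196) = √(0.000742427) = 0.02725.
z = (0.48619 − 0.40357)/0.02725 = 0.08262/0.02725 = 3.032.
p-value = P(Z > 3.032) ≈ 0.0012.

z = 3.032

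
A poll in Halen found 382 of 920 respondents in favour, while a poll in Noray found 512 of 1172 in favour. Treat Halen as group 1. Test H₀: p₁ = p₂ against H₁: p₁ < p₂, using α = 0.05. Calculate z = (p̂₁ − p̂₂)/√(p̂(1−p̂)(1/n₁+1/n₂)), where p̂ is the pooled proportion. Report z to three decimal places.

p̂₁ = 382/920 = 0.41522, p̂₂ = 512/1172 = 0.43686.
Pooled p̂ = (382+512)/(920+1172) = 894/2092 = 0.42734.
SE = √(0.244721 × 0.0019402) = 0.02179.
z = (0.41522 − 0.43686)/0.02179 = -0.02164/0.02179 = -0.993.
p-value = P(Z < -0.993) ≈ 0.1603, so at α = 0.05 we fail to reject H₀.

z = -0.993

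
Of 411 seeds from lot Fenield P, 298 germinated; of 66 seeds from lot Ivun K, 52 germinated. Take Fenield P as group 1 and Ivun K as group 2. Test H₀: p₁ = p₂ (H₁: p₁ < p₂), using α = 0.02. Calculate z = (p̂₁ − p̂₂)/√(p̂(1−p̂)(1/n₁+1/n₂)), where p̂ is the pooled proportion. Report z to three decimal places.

p̂₁ = 298/411 = 0.72506, p̂₂ = 52/66 = 0.78788.
Pooled p̂ = (298+52)/(411+66) = 350/477 = 0.73375.
SE = √(0.19536 × 0.0175846) = 0.05861.
z = (0.72506 − 0.78788)/0.05861 = -0.06282/0.05861 = -1.072.
p-value = P(Z < -1.072) ≈ 0.1419. With α = 0.02, fail to reject H₀.

z = -1.072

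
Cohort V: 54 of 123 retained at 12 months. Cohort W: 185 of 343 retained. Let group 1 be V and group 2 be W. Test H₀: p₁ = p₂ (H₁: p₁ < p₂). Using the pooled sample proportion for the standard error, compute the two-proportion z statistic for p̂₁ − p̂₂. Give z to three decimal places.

z = -1.910

p̂₁ = 54/123 = 0.43902, p̂₂ = 185/343 = 0.53936.
Pooled p̂ = (54+185)/(123+343) = 239/466 = 0.51288.
SE = √(p̂(1−p̂)(1/n₁+1/n₂)) = √(0.51288·0.48712·0.0110455) = √(0.00275955) = 0.05253.
z = (0.43902 − 0.53936)/0.05253 = -0.10034/0.05253 = -1.910.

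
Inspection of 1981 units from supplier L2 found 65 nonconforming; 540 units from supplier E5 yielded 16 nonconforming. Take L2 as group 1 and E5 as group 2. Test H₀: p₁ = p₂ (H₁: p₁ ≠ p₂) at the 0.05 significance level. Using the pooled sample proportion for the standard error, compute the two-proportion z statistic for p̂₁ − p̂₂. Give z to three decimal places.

z = 0.372

p̂₁ = 65/1981 ≈ 0.032812, p̂₂ = 16/540 ≈ 0.029630.
Pooled p̂ = (65+16)/(1981+540) = 81/2521 = 0.032130.
SE = √(0.0310978 × 0.00235665) = 0.008561.
z = (0.032812 − 0.029630)/0.008561 = 0.003182/0.008561 = 0.372.
p-value = 2·P(Z > 0.372) ≈ 0.7101. With α = 0.05, fail to reject H₀.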